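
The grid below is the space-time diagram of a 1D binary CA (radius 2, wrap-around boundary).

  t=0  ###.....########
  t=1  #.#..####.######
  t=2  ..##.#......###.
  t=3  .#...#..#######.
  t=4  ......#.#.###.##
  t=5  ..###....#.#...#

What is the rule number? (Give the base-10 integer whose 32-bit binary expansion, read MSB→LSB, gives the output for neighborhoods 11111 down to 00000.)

  #####|#  b31=1 t=0,i=0
  ####.|.  b30=0 t=0,i=1
  ###.#|.  b29=0 t=1,i=0
  ###..|#  b28=1 t=0,i=2
  ##.##|.  b27=0 t=1,i=9
  ##.#.|.  b26=0 t=1,i=1
  ##..#|#  b25=1 t=3,i=15
  ##...|.  b24=0 t=0,i=3
  #.###|.  b23=0 t=1,i=10
  #.##.|.  b22=0 t=4,i=14
  #.#.#|.  b21=0 t=4,i=8
  #.#..|#  b20=1 t=1,i=2
  #..##|.  b19=0 t=1,i=4
  #..#.|.  b18=0 t=3,i=0
  #...#|.  b17=0 t=2,i=0
  #....|.  b16=0 t=0,i=4
  .####|.  b15=0 t=0,i=9
  .###.|#  b14=1 t=2,i=13
  .##.#|.  b13=0 t=2,i=3
  .##..|#  b12=1 t=4,i=15
  .#.##|#  b11=1 t=4,i=9
  .#.#.|.  b10=0 t=4,i=7
  .#..#|#  b9=1 t=1,i=3
  .#...|.  b8=0 t=2,i=6
  ..###|#  b7=1 t=0,i=8
  ..##.|.  b6=0 t=2,i=2
  ..#.#|.  b5=0 t=4,i=6
  ..#..|.  b4=0 t=3,i=1
  ...##|#  b3=1 t=0,i=7
  ...#.|.  b2=0 t=3,i=4
  ....#|#  b1=1 t=0,i=6
  .....|#  b0=1 t=0,i=5
  bits 10010010000100000101101010001011 = 2450545291

2450545291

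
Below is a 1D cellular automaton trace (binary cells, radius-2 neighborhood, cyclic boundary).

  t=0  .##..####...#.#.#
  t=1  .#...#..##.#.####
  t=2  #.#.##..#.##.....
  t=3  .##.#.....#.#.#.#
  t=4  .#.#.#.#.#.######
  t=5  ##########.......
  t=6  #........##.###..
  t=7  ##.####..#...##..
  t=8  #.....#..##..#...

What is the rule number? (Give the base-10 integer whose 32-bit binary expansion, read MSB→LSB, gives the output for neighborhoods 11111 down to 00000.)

  [31] ##### => .  t=4,i=13
  [30] ####. => .  t=0,i=7
  [29] ###.# => .  t=1,i=16
  [28] ###.. => #  t=0,i=8
  [27] ##.## => .  t=6,i=11
  [26] ##.#. => #  t=1,i=0
  [25] ##..# => .  t=0,i=3
  [24] ##... => #  t=0,i=9
  [23] #.### => .  t=1,i=13
  [22] #.##. => #  t=0,i=1
  [21] #.#.# => #  t=0,i=14
  [20] #.#.. => .  t=1,i=1
  [19] #..## => .  t=0,i=4
  [18] #..#. => .  t=2,i=7
  [17] #...# => .  t=0,i=10
  [16] #.... => .  t=2,i=13
  [15] .#### => .  t=0,i=6
  [14] .###. => #  t=6,i=13
  [13] .##.# => .  t=1,i=9
  [12] .##.. => .  t=0,i=2
  [11] .#.## => .  t=0,i=0
  [10] .#.#. => #  t=0,i=13
  [9] .#..# => .  t=1,i=6
  [8] .#... => #  t=1,i=2
  [7] ..### => #  t=0,i=5
  [6] ..##. => #  t=1,i=8
  [5] ..#.# => .  t=0,i=12
  [4] ..#.. => #  t=1,i=5
  [3] ...## => .  t=5,i=16
  [2] ...#. => #  t=0,i=11
  [1] ....# => .  t=2,i=15
  [0] ..... => #  t=2,i=14
  bits 00010101011000000100010111010101 = 358630869

358630869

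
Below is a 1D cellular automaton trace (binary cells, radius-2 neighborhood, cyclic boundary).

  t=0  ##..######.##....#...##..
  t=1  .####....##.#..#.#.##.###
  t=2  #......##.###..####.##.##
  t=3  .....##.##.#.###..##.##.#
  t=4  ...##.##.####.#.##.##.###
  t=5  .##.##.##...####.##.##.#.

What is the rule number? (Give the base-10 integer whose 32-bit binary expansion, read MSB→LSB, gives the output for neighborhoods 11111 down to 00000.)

775584954

  nb #####: next=.  (t=0,i=6, bit31=0)
  nb ####.: next=.  (t=0,i=8, bit30=0)
  nb ###.#: next=#  (t=0,i=9, bit29=1)
  nb ###..: next=.  (t=1,i=4, bit28=0)
  nb ##.##: next=#  (t=0,i=10, bit27=1)
  nb ##.#.: next=#  (t=1,i=11, bit26=1)
  nb ##..#: next=#  (t=0,i=2, bit25=1)
  nb ##...: next=.  (t=0,i=13, bit24=0)
  nb #.###: next=.  (t=1,i=1, bit23=0)
  nb #.##.: next=.  (t=0,i=11, bit22=0)
  nb #.#.#: next=#  (t=1,i=17, bit21=1)
  nb #.#..: next=#  (t=1,i=12, bit20=1)
  nb #..##: next=#  (t=0,i=3, bit19=1)
  nb #..#.: next=.  (t=1,i=14, bit18=0)
  nb #...#: next=#  (t=0,i=19, bit17=1)
  nb #....: next=.  (t=0,i=14, bit16=0)
  nb .####: next=.  (t=0,i=5, bit15=0)
  nb .###.: next=#  (t=1,i=23, bit14=1)
  nb .##.#: next=#  (t=1,i=10, bit13=1)
  nb .##..: next=#  (t=0,i=1, bit12=1)
  nb .#.##: next=#  (t=1,i=18, bit11=1)
  nb .#.#.: next=#  (t=1,i=16, bit10=1)
  nb .#..#: next=.  (t=1,i=13, bit9=0)
  nb .#...: next=.  (t=0,i=18, bit8=0)
  nb ..###: next=#  (t=0,i=4, bit7=1)
  nb ..##.: next=.  (t=0,i=0, bit6=0)
  nb ..#.#: next=#  (t=1,i=15, bit5=1)
  nb ..#..: next=#  (t=0,i=17, bit4=1)
  nb ...##: next=#  (t=0,i=20, bit3=1)
  nb ...#.: next=.  (t=0,i=16, bit2=0)
  nb ....#: next=#  (t=0,i=15, bit1=1)
  nb .....: next=.  (t=2,i=3, bit0=0)
  bits 00101110001110100111110010111010 = 775584954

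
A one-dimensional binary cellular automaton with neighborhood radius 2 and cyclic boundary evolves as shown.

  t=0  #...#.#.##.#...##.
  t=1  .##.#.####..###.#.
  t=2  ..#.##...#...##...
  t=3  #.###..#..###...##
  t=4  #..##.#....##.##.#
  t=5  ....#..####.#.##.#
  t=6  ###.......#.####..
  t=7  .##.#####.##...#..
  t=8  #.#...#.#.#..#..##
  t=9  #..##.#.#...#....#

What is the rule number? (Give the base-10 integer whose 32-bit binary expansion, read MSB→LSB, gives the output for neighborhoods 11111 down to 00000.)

  ##### -> #   bit 31 = 1  t=7,i=6
  ####. -> .   bit 30 = 0  t=1,i=8
  ###.# -> #   bit 29 = 1  t=1,i=14
  ###.. -> #   bit 28 = 1  t=1,i=9
  ##.## -> .   bit 27 = 0  t=3,i=1
  ##.#. -> .   bit 26 = 0  t=0,i=10
  ##..# -> .   bit 25 = 0  t=1,i=10
  ##... -> .   bit 24 = 0  t=2,i=6
  #.### -> .   bit 23 = 0  t=1,i=6
  #.##. -> #   bit 22 = 1  t=0,i=8
  #.#.# -> #   bit 21 = 1  t=0,i=6
  #.#.. -> .   bit 20 = 0  t=0,i=0
  #..## -> .   bit 19 = 0  t=1,i=0
  #..#. -> #   bit 18 = 1  t=3,i=6
  #...# -> #   bit 17 = 1  t=0,i=2
  #.... -> #   bit 16 = 1  t=2,i=16
  .#### -> .   bit 15 = 0  t=1,i=7
  .###. -> #   bit 14 = 1  t=1,i=13
  .##.# -> #   bit 13 = 1  t=0,i=9
  .##.. -> .   bit 12 = 0  t=2,i=5
  .#.## -> #   bit 11 = 1  t=0,i=7
  .#.#. -> .   bit 10 = 0  t=0,i=5
  .#..# -> .   bit 9 = 0  t=1,i=17
  .#... -> #   bit 8 = 1  t=0,i=1
  ..### -> .   bit 7 = 0  t=1,i=12
  ..##. -> .   bit 6 = 0  t=0,i=15
  ..#.# -> #   bit 5 = 1  t=0,i=4
  ..#.. -> .   bit 4 = 0  t=2,i=9
  ...## -> #   bit 3 = 1  t=0,i=14
  ...#. -> .   bit 2 = 0  t=0,i=3
  ....# -> #   bit 1 = 1  t=2,i=0
  ..... -> #   bit 0 = 1  t=2,i=17
  bits 10110000011001110110100100101011 = 2959567147

2959567147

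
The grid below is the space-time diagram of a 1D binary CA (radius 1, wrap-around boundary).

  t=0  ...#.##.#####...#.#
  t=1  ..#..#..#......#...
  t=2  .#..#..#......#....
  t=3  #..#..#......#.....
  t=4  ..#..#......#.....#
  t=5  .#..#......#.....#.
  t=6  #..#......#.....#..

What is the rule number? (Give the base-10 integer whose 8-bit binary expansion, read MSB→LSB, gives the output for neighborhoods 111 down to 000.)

  [7] ### => .  t=0,i=9
  [6] ##. => .  t=0,i=6
  [5] #.# => .  t=0,i=4
  [4] #.. => .  t=0,i=0
  [3] .## => #  t=0,i=5
  [2] .#. => .  t=0,i=3
  [1] ..# => #  t=0,i=2
  [0] ... => .  t=0,i=1
  bits 00001010 = 10

10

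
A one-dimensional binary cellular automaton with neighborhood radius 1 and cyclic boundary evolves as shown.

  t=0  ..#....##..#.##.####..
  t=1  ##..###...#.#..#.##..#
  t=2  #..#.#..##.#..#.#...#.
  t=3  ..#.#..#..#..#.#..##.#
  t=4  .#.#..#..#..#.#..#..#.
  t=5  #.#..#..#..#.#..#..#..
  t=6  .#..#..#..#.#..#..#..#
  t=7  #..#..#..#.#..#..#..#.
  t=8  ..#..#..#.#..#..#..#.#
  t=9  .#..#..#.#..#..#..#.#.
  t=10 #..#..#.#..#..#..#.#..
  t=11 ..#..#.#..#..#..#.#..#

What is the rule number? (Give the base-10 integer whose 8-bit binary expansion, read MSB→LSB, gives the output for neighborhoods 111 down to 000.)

  ###|#  b7=1 t=0,i=17
  ##.|.  b6=0 t=0,i=8
  #.#|#  b5=1 t=0,i=12
  #..|.  b4=0 t=0,i=3
  .##|.  b3=0 t=0,i=7
  .#.|.  b2=0 t=0,i=2
  ..#|#  b1=1 t=0,i=1
  ...|#  b0=1 t=0,i=0
  bits 10100011 = 163

163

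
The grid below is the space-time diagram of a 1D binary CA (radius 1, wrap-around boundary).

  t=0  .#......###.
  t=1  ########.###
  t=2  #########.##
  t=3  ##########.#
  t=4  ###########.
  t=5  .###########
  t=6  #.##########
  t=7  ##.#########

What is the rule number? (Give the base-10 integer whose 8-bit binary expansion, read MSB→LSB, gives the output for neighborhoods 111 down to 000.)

247

  [7] ### => #  t=0,i=9
  [6] ##. => #  t=0,i=10
  [5] #.# => #  t=1,i=8
  [4] #.. => #  t=0,i=2
  [3] .## => .  t=0,i=8
  [2] .#. => #  t=0,i=1
  [1] ..# => #  t=0,i=0
  [0] ... => #  t=0,i=3
  bits 11110111 = 247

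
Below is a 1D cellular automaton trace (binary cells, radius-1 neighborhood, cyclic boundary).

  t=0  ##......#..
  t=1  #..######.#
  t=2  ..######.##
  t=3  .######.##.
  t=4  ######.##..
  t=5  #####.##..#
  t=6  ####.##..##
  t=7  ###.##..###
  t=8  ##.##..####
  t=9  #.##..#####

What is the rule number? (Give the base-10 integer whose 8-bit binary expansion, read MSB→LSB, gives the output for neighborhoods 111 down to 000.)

175

  ###|#  b7=1 t=1,i=4
  ##.|.  b6=0 t=0,i=1
  #.#|#  b5=1 t=1,i=9
  #..|.  b4=0 t=0,i=2
  .##|#  b3=1 t=0,i=0
  .#.|#  b2=1 t=0,i=8
  ..#|#  b1=1 t=0,i=7
  ...|#  b0=1 t=0,i=3
  bits 10101111 = 175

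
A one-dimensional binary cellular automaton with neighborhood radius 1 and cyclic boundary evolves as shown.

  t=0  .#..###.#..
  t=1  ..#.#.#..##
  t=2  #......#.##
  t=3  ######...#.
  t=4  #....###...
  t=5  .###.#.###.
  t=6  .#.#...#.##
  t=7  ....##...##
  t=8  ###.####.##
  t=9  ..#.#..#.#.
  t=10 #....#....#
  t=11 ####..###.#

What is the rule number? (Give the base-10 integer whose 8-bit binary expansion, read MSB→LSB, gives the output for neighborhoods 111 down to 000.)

  [7] ### => .  t=0,i=5
  [6] ##. => #  t=0,i=6
  [5] #.# => .  t=0,i=7
  [4] #.. => #  t=0,i=2
  [3] .## => #  t=0,i=4
  [2] .#. => .  t=0,i=1
  [1] ..# => .  t=0,i=0
  [0] ... => #  t=0,i=10
  bits 01011001 = 89

89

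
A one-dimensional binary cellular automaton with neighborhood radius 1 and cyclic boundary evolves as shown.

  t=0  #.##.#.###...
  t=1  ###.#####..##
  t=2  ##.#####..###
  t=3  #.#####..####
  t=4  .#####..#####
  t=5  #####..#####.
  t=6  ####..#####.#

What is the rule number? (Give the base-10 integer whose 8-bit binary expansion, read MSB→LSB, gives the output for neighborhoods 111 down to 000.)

175

  [7] ### => #  t=0,i=8
  [6] ##. => .  t=0,i=3
  [5] #.# => #  t=0,i=1
  [4] #.. => .  t=0,i=10
  [3] .## => #  t=0,i=2
  [2] .#. => #  t=0,i=0
  [1] ..# => #  t=0,i=12
  [0] ... => #  t=0,i=11
  bits 10101111 = 175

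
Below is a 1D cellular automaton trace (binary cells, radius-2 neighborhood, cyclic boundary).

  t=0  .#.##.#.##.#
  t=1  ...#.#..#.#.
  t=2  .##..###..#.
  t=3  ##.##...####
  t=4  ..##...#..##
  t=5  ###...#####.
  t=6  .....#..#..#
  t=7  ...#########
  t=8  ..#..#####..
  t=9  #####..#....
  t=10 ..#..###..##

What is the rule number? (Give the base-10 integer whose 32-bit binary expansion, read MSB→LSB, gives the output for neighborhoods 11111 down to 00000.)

2388394590

  nb #####: next=#  (t=3,i=10, bit31=1)
  nb ####.: next=.  (t=3,i=0, bit30=0)
  nb ###.#: next=.  (t=3,i=1, bit29=0)
  nb ###..: next=.  (t=2,i=7, bit28=0)
  nb ##.##: next=#  (t=3,i=2, bit27=1)
  nb ##.#.: next=#  (t=0,i=5, bit26=1)
  nb ##..#: next=#  (t=2,i=3, bit25=1)
  nb ##...: next=.  (t=3,i=5, bit24=0)
  nb #.###: next=.  (t=5,i=0, bit23=0)
  nb #.##.: next=#  (t=0,i=3, bit22=1)
  nb #.#.#: next=.  (t=0,i=1, bit21=0)
  nb #.#..: next=#  (t=1,i=5, bit20=1)
  nb #..##: next=#  (t=2,i=0, bit19=1)
  nb #..#.: next=#  (t=1,i=7, bit18=1)
  nb #...#: next=.  (t=3,i=6, bit17=0)
  nb #....: next=.  (t=1,i=0, bit16=0)
  nb .####: next=.  (t=3,i=9, bit15=0)
  nb .###.: next=.  (t=2,i=6, bit14=0)
  nb .##.#: next=.  (t=0,i=4, bit13=0)
  nb .##..: next=.  (t=2,i=2, bit12=0)
  nb .#.##: next=.  (t=0,i=2, bit11=0)
  nb .#.#.: next=.  (t=0,i=0, bit10=0)
  nb .#..#: next=#  (t=1,i=6, bit9=1)
  nb .#...: next=.  (t=1,i=11, bit8=0)
  nb ..###: next=.  (t=2,i=5, bit7=0)
  nb ..##.: next=#  (t=2,i=1, bit6=1)
  nb ..#.#: next=.  (t=1,i=3, bit5=0)
  nb ..#..: next=#  (t=2,i=10, bit4=1)
  nb ...##: next=#  (t=3,i=7, bit3=1)
  nb ...#.: next=#  (t=1,i=2, bit2=1)
  nb ....#: next=#  (t=1,i=1, bit1=1)
  nb .....: next=.  (t=6,i=2, bit0=0)
  bits 10001110010111000000001001011110 = 2388394590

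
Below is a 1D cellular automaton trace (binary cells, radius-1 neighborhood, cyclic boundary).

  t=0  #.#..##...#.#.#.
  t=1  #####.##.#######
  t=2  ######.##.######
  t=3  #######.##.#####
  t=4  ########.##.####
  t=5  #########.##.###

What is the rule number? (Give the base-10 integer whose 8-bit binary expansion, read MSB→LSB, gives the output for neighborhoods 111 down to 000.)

246

  [7] ### => #  t=1,i=0
  [6] ##. => #  t=0,i=6
  [5] #.# => #  t=0,i=1
  [4] #.. => #  t=0,i=3
  [3] .## => .  t=0,i=5
  [2] .#. => #  t=0,i=0
  [1] ..# => #  t=0,i=4
  [0] ... => .  t=0,i=8
  bits 11110110 = 246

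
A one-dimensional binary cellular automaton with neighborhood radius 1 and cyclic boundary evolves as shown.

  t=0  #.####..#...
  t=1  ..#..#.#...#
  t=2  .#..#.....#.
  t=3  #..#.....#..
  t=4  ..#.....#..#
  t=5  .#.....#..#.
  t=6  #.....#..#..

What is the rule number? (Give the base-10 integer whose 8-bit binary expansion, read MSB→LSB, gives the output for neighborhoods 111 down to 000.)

  nb ###: next=.  (t=0,i=3, bit7=0)
  nb ##.: next=#  (t=0,i=5, bit6=1)
  nb #.#: next=.  (t=0,i=1, bit5=0)
  nb #..: next=.  (t=0,i=6, bit4=0)
  nb .##: next=#  (t=0,i=2, bit3=1)
  nb .#.: next=.  (t=0,i=0, bit2=0)
  nb ..#: next=#  (t=0,i=7, bit1=1)
  nb ...: next=.  (t=0,i=10, bit0=0)
  bits 01001010 = 74

74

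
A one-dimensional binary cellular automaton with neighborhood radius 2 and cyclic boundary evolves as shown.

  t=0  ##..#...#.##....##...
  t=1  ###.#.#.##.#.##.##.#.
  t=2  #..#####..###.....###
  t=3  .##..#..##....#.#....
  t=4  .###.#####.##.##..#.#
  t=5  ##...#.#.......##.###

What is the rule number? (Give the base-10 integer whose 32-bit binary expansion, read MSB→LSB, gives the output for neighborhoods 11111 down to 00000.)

  ##### -> #   bit 31 = 1  t=2,i=5
  ####. -> .   bit 30 = 0  t=2,i=6
  ###.# -> .   bit 29 = 0  t=1,i=2
  ###.. -> .   bit 28 = 0  t=2,i=0
  ##.## -> .   bit 27 = 0  t=1,i=15
  ##.#. -> #   bit 26 = 1  t=1,i=3
  ##..# -> #   bit 25 = 1  t=0,i=2
  ##... -> .   bit 24 = 0  t=0,i=12
  #.### -> #   bit 23 = 1  t=1,i=0
  #.##. -> .   bit 22 = 0  t=0,i=10
  #.#.# -> #   bit 21 = 1  t=1,i=4
  #.#.. -> .   bit 20 = 0  t=3,i=16
  #..## -> #   bit 19 = 1  t=2,i=2
  #..#. -> .   bit 18 = 0  t=0,i=3
  #...# -> #   bit 17 = 1  t=0,i=6
  #.... -> #   bit 16 = 1  t=0,i=13
  .#### -> .   bit 15 = 0  t=2,i=4
  .###. -> .   bit 14 = 0  t=1,i=1
  .##.# -> .   bit 13 = 0  t=1,i=9
  .##.. -> #   bit 12 = 1  t=0,i=1
  .#.## -> #   bit 11 = 1  t=0,i=9
  .#.#. -> #   bit 10 = 1  t=1,i=5
  .#..# -> #   bit 9 = 1  t=3,i=6
  .#... -> .   bit 8 = 0  t=0,i=5
  ..### -> .   bit 7 = 0  t=2,i=3
  ..##. -> #   bit 6 = 1  t=0,i=0
  ..#.# -> #   bit 5 = 1  t=0,i=8
  ..#.. -> #   bit 4 = 1  t=0,i=4
  ...## -> .   bit 3 = 0  t=0,i=15
  ...#. -> .   bit 2 = 0  t=0,i=7
  ....# -> #   bit 1 = 1  t=0,i=14
  ..... -> .   bit 0 = 0  t=2,i=15
  bits 10000110101010110001111001110010 = 2259361394

2259361394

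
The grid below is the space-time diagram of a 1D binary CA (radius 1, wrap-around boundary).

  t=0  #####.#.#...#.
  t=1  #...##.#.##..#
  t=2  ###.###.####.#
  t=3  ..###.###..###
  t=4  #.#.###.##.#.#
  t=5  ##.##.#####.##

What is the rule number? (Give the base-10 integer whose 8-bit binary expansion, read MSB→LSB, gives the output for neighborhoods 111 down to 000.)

121

  nb ###: next=.  (t=0,i=1, bit7=0)
  nb ##.: next=#  (t=0,i=4, bit6=1)
  nb #.#: next=#  (t=0,i=5, bit5=1)
  nb #..: next=#  (t=0,i=9, bit4=1)
  nb .##: next=#  (t=0,i=0, bit3=1)
  nb .#.: next=.  (t=0,i=6, bit2=0)
  nb ..#: next=.  (t=0,i=11, bit1=0)
  nb ...: next=#  (t=0,i=10, bit0=1)
  bits 01111001 = 121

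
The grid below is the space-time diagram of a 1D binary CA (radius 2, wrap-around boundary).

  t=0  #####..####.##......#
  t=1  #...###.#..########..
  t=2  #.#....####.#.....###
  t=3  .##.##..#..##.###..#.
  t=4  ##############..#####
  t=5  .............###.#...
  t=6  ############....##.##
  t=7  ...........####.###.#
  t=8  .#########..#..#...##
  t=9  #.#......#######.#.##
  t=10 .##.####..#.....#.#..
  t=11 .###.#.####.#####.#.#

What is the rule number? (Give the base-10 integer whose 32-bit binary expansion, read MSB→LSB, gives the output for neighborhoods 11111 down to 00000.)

  #####|.  b31=0 t=0,i=1
  ####.|.  b30=0 t=0,i=3
  ###.#|.  b29=0 t=0,i=10
  ###..|#  b28=1 t=0,i=4
  ##.##|#  b27=1 t=0,i=11
  ##.#.|#  b26=1 t=1,i=7
  ##..#|#  b25=1 t=0,i=5
  ##...|#  b24=1 t=0,i=14
  #.###|.  b23=0 t=3,i=14
  #.##.|#  b22=1 t=0,i=12
  #.#.#|.  b21=0 t=9,i=17
  #.#..|#  b20=1 t=1,i=8
  #..##|#  b19=1 t=0,i=6
  #..#.|#  b18=1 t=1,i=20
  #...#|#  b17=1 t=1,i=2
  #....|#  b16=1 t=0,i=15
  .####|#  b15=1 t=0,i=0
  .###.|.  b14=0 t=1,i=5
  .##.#|#  b13=1 t=3,i=2
  .##..|#  b12=1 t=0,i=13
  .#.##|#  b11=1 t=9,i=18
  .#.#.|.  b10=0 t=10,i=17
  .#..#|#  b9=1 t=1,i=9
  .#...|.  b8=0 t=1,i=1
  ..###|.  b7=0 t=0,i=7
  ..##.|#  b6=1 t=3,i=1
  ..#.#|#  b5=1 t=10,i=16
  ..#..|#  b4=1 t=1,i=0
  ...##|.  b3=0 t=0,i=19
  ...#.|#  b2=1 t=10,i=15
  ....#|#  b1=1 t=0,i=18
  .....|#  b0=1 t=0,i=16
  bits 00011111010111111011101001110111 = 526367351

526367351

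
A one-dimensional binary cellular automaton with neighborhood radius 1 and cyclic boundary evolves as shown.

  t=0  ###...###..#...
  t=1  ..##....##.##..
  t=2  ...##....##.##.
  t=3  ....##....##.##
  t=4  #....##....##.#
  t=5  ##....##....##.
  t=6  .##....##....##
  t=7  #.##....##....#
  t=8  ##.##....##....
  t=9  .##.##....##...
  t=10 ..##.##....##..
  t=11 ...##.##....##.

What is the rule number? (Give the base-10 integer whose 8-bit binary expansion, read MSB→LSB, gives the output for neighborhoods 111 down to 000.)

116

  ### -> .   bit 7 = 0  t=0,i=1
  ##. -> #   bit 6 = 1  t=0,i=2
  #.# -> #   bit 5 = 1  t=1,i=10
  #.. -> #   bit 4 = 1  t=0,i=3
  .## -> .   bit 3 = 0  t=0,i=0
  .#. -> #   bit 2 = 1  t=0,i=11
  ..# -> .   bit 1 = 0  t=0,i=5
  ... -> .   bit 0 = 0  t=0,i=4
  bits 01110100 = 116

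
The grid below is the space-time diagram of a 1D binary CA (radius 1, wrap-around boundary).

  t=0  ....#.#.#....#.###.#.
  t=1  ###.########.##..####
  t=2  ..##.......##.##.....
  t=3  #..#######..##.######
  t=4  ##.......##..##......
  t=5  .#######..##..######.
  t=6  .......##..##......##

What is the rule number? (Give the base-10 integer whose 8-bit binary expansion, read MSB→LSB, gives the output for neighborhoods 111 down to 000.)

  [7] ### => .  t=0,i=16
  [6] ##. => #  t=0,i=17
  [5] #.# => #  t=0,i=5
  [4] #.. => #  t=0,i=9
  [3] .## => .  t=0,i=15
  [2] .#. => #  t=0,i=4
  [1] ..# => .  t=0,i=3
  [0] ... => #  t=0,i=0
  bits 01110101 = 117

117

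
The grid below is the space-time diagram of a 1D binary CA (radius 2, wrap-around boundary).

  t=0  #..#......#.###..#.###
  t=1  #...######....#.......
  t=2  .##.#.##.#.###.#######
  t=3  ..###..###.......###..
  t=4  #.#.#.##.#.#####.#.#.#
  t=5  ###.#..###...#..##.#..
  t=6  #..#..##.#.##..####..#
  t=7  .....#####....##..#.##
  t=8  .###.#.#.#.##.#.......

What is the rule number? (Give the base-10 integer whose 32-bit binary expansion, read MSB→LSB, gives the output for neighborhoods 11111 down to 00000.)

2485854663

  nb #####: next=#  (t=1,i=6, bit31=1)
  nb ####.: next=.  (t=0,i=21, bit30=0)
  nb ###.#: next=.  (t=2,i=13, bit29=0)
  nb ###..: next=#  (t=0,i=0, bit28=1)
  nb ##.##: next=.  (t=2,i=0, bit27=0)
  nb ##.#.: next=#  (t=2,i=3, bit26=1)
  nb ##..#: next=.  (t=0,i=1, bit25=0)
  nb ##...: next=.  (t=1,i=10, bit24=0)
  nb #.###: next=.  (t=0,i=12, bit23=0)
  nb #.##.: next=.  (t=2,i=1, bit22=0)
  nb #.#.#: next=#  (t=2,i=4, bit21=1)
  nb #.#..: next=.  (t=5,i=4, bit20=0)
  nb #..##: next=#  (t=3,i=6, bit19=1)
  nb #..#.: next=.  (t=0,i=2, bit18=0)
  nb #...#: next=#  (t=1,i=2, bit17=1)
  nb #....: next=#  (t=0,i=5, bit16=1)
  nb .####: next=.  (t=0,i=20, bit15=0)
  nb .###.: next=.  (t=0,i=13, bit14=0)
  nb .##.#: next=#  (t=2,i=2, bit13=1)
  nb .##..: next=.  (t=6,i=0, bit12=0)
  nb .#.##: next=.  (t=0,i=11, bit11=0)
  nb .#.#.: next=.  (t=4,i=3, bit10=0)
  nb .#..#: next=.  (t=5,i=5, bit9=0)
  nb .#...: next=#  (t=0,i=4, bit8=1)
  nb ..###: next=#  (t=1,i=4, bit7=1)
  nb ..##.: next=#  (t=5,i=16, bit6=1)
  nb ..#.#: next=.  (t=0,i=10, bit5=0)
  nb ..#..: next=.  (t=0,i=3, bit4=0)
  nb ...##: next=.  (t=1,i=3, bit3=0)
  nb ...#.: next=#  (t=0,i=9, bit2=1)
  nb ....#: next=#  (t=0,i=8, bit1=1)
  nb .....: next=#  (t=0,i=6, bit0=1)
  bits 10010100001010110010000111000111 = 2485854663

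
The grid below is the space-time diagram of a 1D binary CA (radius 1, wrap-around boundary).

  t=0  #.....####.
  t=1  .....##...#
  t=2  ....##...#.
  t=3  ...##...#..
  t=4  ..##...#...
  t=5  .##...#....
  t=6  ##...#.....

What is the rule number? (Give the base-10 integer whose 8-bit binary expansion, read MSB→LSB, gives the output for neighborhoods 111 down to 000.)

42

  nb ###: next=.  (t=0,i=7, bit7=0)
  nb ##.: next=.  (t=0,i=9, bit6=0)
  nb #.#: next=#  (t=0,i=10, bit5=1)
  nb #..: next=.  (t=0,i=1, bit4=0)
  nb .##: next=#  (t=0,i=6, bit3=1)
  nb .#.: next=.  (t=0,i=0, bit2=0)
  nb ..#: next=#  (t=0,i=5, bit1=1)
  nb ...: next=.  (t=0,i=2, bit0=0)
  bits 00101010 = 42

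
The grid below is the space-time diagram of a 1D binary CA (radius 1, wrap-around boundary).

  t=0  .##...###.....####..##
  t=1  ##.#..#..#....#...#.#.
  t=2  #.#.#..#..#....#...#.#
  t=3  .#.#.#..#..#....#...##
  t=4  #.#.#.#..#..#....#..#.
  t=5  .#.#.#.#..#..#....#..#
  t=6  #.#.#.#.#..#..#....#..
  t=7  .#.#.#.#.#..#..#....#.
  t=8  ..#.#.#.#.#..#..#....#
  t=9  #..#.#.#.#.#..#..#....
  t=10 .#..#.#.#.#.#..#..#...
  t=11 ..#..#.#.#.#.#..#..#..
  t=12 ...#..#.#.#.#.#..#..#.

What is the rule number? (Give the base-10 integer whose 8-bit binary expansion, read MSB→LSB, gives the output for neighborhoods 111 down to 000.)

56

  ### -> .   bit 7 = 0  t=0,i=7
  ##. -> .   bit 6 = 0  t=0,i=2
  #.# -> #   bit 5 = 1  t=0,i=0
  #.. -> #   bit 4 = 1  t=0,i=3
  .## -> #   bit 3 = 1  t=0,i=1
  .#. -> .   bit 2 = 0  t=1,i=3
  ..# -> .   bit 1 = 0  t=0,i=5
  ... -> .   bit 0 = 0  t=0,i=4
  bits 00111000 = 56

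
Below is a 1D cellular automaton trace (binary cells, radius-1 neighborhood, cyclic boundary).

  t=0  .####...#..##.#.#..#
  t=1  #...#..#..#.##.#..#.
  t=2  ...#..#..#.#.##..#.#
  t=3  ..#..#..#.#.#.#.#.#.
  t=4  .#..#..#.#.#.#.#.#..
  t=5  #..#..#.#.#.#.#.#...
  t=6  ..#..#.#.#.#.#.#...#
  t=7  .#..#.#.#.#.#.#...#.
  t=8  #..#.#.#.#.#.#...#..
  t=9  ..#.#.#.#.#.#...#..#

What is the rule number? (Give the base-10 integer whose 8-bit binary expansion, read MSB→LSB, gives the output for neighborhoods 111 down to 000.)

  ### -> .   bit 7 = 0  t=0,i=2
  ##. -> #   bit 6 = 1  t=0,i=4
  #.# -> #   bit 5 = 1  t=0,i=0
  #.. -> .   bit 4 = 0  t=0,i=5
  .## -> .   bit 3 = 0  t=0,i=1
  .#. -> .   bit 2 = 0  t=0,i=8
  ..# -> #   bit 1 = 1  t=0,i=7
  ... -> .   bit 0 = 0  t=0,i=6
  bits 01100010 = 98

98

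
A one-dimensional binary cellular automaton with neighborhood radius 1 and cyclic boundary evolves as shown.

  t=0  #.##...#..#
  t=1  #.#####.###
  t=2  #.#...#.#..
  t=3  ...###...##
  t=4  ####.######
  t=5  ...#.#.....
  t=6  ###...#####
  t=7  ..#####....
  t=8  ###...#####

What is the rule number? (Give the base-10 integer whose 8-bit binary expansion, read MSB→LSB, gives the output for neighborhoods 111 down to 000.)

91

  [7] ### => .  t=1,i=3
  [6] ##. => #  t=0,i=0
  [5] #.# => .  t=0,i=1
  [4] #.. => #  t=0,i=4
  [3] .## => #  t=0,i=2
  [2] .#. => .  t=0,i=7
  [1] ..# => #  t=0,i=6
  [0] ... => #  t=0,i=5
  bits 01011011 = 91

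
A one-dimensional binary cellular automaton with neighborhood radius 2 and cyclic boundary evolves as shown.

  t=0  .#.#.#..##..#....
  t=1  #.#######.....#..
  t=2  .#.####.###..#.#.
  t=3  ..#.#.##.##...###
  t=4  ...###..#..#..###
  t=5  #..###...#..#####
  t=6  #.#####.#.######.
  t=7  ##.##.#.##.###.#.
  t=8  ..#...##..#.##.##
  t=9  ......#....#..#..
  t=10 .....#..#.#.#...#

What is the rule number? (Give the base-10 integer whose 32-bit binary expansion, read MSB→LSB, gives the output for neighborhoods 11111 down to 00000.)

  #####|#  b31=1 t=1,i=4
  ####.|.  b30=0 t=1,i=7
  ###.#|#  b29=1 t=2,i=6
  ###..|#  b28=1 t=1,i=8
  ##.##|#  b27=1 t=2,i=7
  ##.#.|.  b26=0 t=6,i=7
  ##..#|.  b25=0 t=0,i=10
  ##...|#  b24=1 t=1,i=9
  #.###|.  b23=0 t=1,i=2
  #.##.|.  b22=0 t=3,i=6
  #.#.#|#  b21=1 t=0,i=3
  #.#..|#  b20=1 t=0,i=5
  #..##|#  b19=1 t=0,i=7
  #..#.|.  b18=0 t=0,i=11
  #...#|.  b17=0 t=3,i=12
  #....|#  b16=1 t=0,i=14
  .####|#  b15=1 t=1,i=3
  .###.|#  b14=1 t=2,i=9
  .##.#|.  b13=0 t=3,i=7
  .##..|.  b12=0 t=0,i=9
  .#.##|#  b11=1 t=1,i=1
  .#.#.|#  b10=1 t=0,i=2
  .#..#|#  b9=1 t=0,i=6
  .#...|.  b8=0 t=0,i=13
  ..###|#  b7=1 t=3,i=14
  ..##.|#  b6=1 t=0,i=8
  ..#.#|.  b5=0 t=0,i=1
  ..#..|.  b4=0 t=0,i=12
  ...##|.  b3=0 t=3,i=13
  ...#.|#  b2=1 t=0,i=0
  ....#|.  b1=0 t=0,i=16
  .....|.  b0=0 t=0,i=15
  bits 10111001001110011100111011000100 = 3107573444

3107573444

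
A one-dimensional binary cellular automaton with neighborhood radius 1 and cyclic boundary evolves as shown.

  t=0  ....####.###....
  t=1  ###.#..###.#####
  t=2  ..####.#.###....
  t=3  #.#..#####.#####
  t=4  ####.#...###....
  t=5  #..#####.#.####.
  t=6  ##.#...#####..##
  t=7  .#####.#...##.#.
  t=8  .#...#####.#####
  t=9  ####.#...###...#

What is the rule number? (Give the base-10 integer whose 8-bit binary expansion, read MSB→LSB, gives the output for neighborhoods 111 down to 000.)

  ### -> .   bit 7 = 0  t=0,i=5
  ##. -> #   bit 6 = 1  t=0,i=7
  #.# -> #   bit 5 = 1  t=0,i=8
  #.. -> #   bit 4 = 1  t=0,i=12
  .## -> #   bit 3 = 1  t=0,i=4
  .#. -> #   bit 2 = 1  t=1,i=4
  ..# -> .   bit 1 = 0  t=0,i=3
  ... -> #   bit 0 = 1  t=0,i=0
  bits 01111101 = 125

125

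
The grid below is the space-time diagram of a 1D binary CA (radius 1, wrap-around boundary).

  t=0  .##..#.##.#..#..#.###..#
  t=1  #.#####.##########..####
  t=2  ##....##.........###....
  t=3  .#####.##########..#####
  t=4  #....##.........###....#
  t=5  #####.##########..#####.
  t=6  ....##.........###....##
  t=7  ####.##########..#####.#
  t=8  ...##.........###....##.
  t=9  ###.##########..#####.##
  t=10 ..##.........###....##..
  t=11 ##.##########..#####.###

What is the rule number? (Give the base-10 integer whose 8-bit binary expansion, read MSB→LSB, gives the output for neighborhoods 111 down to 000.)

  nb ###: next=.  (t=0,i=19, bit7=0)
  nb ##.: next=#  (t=0,i=2, bit6=1)
  nb #.#: next=#  (t=0,i=0, bit5=1)
  nb #..: next=#  (t=0,i=3, bit4=1)
  nb .##: next=.  (t=0,i=1, bit3=0)
  nb .#.: next=#  (t=0,i=5, bit2=1)
  nb ..#: next=#  (t=0,i=4, bit1=1)
  nb ...: next=#  (t=2,i=3, bit0=1)
  bits 01110111 = 119

119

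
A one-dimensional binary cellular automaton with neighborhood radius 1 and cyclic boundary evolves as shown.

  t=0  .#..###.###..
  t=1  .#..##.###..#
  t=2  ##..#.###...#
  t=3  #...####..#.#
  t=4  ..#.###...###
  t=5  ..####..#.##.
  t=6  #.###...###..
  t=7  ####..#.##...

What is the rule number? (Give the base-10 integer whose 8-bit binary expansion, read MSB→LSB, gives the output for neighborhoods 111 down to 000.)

173

  [7] ### => #  t=0,i=5
  [6] ##. => .  t=0,i=6
  [5] #.# => #  t=0,i=7
  [4] #.. => .  t=0,i=2
  [3] .## => #  t=0,i=4
  [2] .#. => #  t=0,i=1
  [1] ..# => .  t=0,i=0
  [0] ... => #  t=0,i=12
  bits 10101101 = 173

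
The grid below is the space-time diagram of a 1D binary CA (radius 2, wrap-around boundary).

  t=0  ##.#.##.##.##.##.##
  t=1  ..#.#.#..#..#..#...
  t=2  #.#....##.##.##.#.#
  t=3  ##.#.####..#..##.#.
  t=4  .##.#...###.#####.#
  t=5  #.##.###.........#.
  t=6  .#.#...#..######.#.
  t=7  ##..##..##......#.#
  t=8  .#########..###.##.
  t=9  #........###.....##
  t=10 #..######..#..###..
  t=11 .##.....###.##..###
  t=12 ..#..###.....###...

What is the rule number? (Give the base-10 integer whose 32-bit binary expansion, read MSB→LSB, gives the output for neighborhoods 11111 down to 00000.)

  [31] ##### => .  t=4,i=14
  [30] ####. => .  t=0,i=0
  [29] ###.# => .  t=0,i=1
  [28] ###.. => #  t=3,i=8
  [27] ##.## => .  t=0,i=7
  [26] ##.#. => #  t=0,i=2
  [25] ##..# => #  t=3,i=9
  [24] ##... => .  t=5,i=8
  [23] #.### => .  t=0,i=17
  [22] #.##. => .  t=0,i=5
  [21] #.#.# => .  t=0,i=3
  [20] #.#.. => .  t=1,i=6
  [19] #..## => #  t=3,i=13
  [18] #..#. => #  t=1,i=8
  [17] #...# => #  t=4,i=6
  [16] #.... => .  t=1,i=17
  [15] .#### => .  t=0,i=18
  [14] .###. => .  t=4,i=9
  [13] .##.# => #  t=0,i=6
  [12] .##.. => #  t=7,i=5
  [11] .#.## => #  t=0,i=4
  [10] .#.#. => .  t=1,i=3
  [9] .#..# => #  t=1,i=7
  [8] .#... => #  t=1,i=16
  [7] ..### => .  t=4,i=8
  [6] ..##. => #  t=2,i=7
  [5] ..#.# => #  t=1,i=2
  [4] ..#.. => .  t=1,i=9
  [3] ...## => #  t=2,i=6
  [2] ...#. => .  t=1,i=1
  [1] ....# => #  t=1,i=0
  [0] ..... => #  t=1,i=18
  bits 00010110000011100011101101101011 = 370031467

370031467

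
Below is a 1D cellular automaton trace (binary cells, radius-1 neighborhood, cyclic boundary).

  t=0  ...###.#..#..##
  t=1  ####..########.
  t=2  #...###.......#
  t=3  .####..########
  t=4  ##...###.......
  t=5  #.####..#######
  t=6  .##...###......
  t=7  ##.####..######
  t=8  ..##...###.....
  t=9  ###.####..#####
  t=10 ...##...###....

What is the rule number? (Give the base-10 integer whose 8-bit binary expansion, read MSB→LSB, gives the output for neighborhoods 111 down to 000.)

63

  ###|.  b7=0 t=0,i=4
  ##.|.  b6=0 t=0,i=5
  #.#|#  b5=1 t=0,i=6
  #..|#  b4=1 t=0,i=0
  .##|#  b3=1 t=0,i=3
  .#.|#  b2=1 t=0,i=7
  ..#|#  b1=1 t=0,i=2
  ...|#  b0=1 t=0,i=1
  bits 00111111 = 63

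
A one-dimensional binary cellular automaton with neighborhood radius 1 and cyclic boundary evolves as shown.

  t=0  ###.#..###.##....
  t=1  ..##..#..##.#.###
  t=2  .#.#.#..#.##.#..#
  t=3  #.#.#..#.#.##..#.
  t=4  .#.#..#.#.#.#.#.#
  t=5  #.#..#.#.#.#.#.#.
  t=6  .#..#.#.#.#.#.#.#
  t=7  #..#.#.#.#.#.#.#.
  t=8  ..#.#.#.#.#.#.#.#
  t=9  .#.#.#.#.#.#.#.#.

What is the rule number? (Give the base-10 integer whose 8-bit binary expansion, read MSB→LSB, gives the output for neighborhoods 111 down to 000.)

99

  [7] ### => .  t=0,i=1
  [6] ##. => #  t=0,i=2
  [5] #.# => #  t=0,i=3
  [4] #.. => .  t=0,i=5
  [3] .## => .  t=0,i=0
  [2] .#. => .  t=0,i=4
  [1] ..# => #  t=0,i=6
  [0] ... => #  t=0,i=14
  bits 01100011 = 99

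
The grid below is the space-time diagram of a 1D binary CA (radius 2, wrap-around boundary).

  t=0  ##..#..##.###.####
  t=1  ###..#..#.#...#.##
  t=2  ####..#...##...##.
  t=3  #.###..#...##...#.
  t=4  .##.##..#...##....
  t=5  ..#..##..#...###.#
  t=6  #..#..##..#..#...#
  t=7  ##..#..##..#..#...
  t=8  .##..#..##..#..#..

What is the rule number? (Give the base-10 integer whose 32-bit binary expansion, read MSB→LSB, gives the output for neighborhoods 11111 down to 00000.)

  nb #####: next=#  (t=0,i=16, bit31=1)
  nb ####.: next=#  (t=0,i=0, bit30=1)
  nb ###.#: next=.  (t=0,i=12, bit29=0)
  nb ###..: next=#  (t=0,i=1, bit28=1)
  nb ##.##: next=.  (t=0,i=9, bit27=0)
  nb ##.#.: next=.  (t=5,i=16, bit26=0)
  nb ##..#: next=#  (t=0,i=2, bit25=1)
  nb ##...: next=#  (t=2,i=12, bit24=1)
  nb #.###: next=#  (t=0,i=10, bit23=1)
  nb #.##.: next=.  (t=4,i=4, bit22=0)
  nb #.#.#: next=.  (t=3,i=0, bit21=0)
  nb #.#..: next=#  (t=1,i=10, bit20=1)
  nb #..##: next=.  (t=0,i=6, bit19=0)
  nb #..#.: next=.  (t=0,i=3, bit18=0)
  nb #...#: next=.  (t=1,i=12, bit17=0)
  nb #....: next=#  (t=4,i=15, bit16=1)
  nb .####: next=.  (t=0,i=15, bit15=0)
  nb .###.: next=.  (t=0,i=11, bit14=0)
  nb .##.#: next=#  (t=0,i=8, bit13=1)
  nb .##..: next=#  (t=2,i=11, bit12=1)
  nb .#.##: next=#  (t=1,i=15, bit11=1)
  nb .#.#.: next=.  (t=1,i=9, bit10=0)
  nb .#..#: next=#  (t=0,i=5, bit9=1)
  nb .#...: next=#  (t=1,i=11, bit8=1)
  nb ..###: next=#  (t=5,i=13, bit7=1)
  nb ..##.: next=.  (t=0,i=7, bit6=0)
  nb ..#.#: next=.  (t=1,i=8, bit5=0)
  nb ..#..: next=.  (t=0,i=4, bit4=0)
  nb ...##: next=.  (t=2,i=9, bit3=0)
  nb ...#.: next=.  (t=1,i=13, bit2=0)
  nb ....#: next=#  (t=4,i=17, bit1=1)
  nb .....: next=.  (t=4,i=16, bit0=0)
  bits 11010011100100010011101110000010 = 3549510530

3549510530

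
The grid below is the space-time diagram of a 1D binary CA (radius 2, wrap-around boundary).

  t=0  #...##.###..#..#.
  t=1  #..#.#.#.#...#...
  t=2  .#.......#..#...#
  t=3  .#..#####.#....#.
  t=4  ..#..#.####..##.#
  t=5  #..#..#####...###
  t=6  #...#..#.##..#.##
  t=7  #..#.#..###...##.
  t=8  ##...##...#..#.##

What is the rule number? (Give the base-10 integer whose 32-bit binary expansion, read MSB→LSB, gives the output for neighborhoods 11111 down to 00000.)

1959836175

  #####|.  b31=0 t=3,i=6
  ####.|#  b30=1 t=3,i=7
  ###.#|#  b29=1 t=3,i=8
  ###..|#  b28=1 t=0,i=9
  ##.##|.  b27=0 t=0,i=6
  ##.#.|#  b26=1 t=3,i=9
  ##..#|.  b25=0 t=0,i=10
  ##...|.  b24=0 t=5,i=11
  #.###|#  b23=1 t=0,i=7
  #.##.|#  b22=1 t=6,i=9
  #.#.#|.  b21=0 t=1,i=5
  #.#..|#  b20=1 t=0,i=0
  #..##|.  b19=0 t=3,i=3
  #..#.|.  b18=0 t=0,i=11
  #...#|.  b17=0 t=0,i=2
  #....|.  b16=0 t=2,i=3
  .####|#  b15=1 t=3,i=5
  .###.|.  b14=0 t=0,i=8
  .##.#|#  b13=1 t=0,i=5
  .##..|#  b12=1 t=6,i=10
  .#.##|#  b11=1 t=4,i=6
  .#.#.|.  b10=0 t=0,i=16
  .#..#|#  b9=1 t=0,i=13
  .#...|.  b8=0 t=0,i=1
  ..###|.  b7=0 t=3,i=4
  ..##.|.  b6=0 t=0,i=4
  ..#.#|.  b5=0 t=0,i=15
  ..#..|.  b4=0 t=0,i=12
  ...##|#  b3=1 t=0,i=3
  ...#.|#  b2=1 t=1,i=12
  ....#|#  b1=1 t=2,i=7
  .....|#  b0=1 t=2,i=4
  bits 01110100110100001011101000001111 = 1959836175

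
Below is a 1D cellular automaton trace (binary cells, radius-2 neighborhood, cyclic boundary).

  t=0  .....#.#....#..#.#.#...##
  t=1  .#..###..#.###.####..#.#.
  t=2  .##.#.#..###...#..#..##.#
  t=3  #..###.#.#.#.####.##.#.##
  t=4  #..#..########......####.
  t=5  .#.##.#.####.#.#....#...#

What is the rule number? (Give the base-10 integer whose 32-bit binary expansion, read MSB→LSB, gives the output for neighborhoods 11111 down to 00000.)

  ##### -> #   bit 31 = 1  t=4,i=8
  ####. -> .   bit 30 = 0  t=1,i=17
  ###.# -> .   bit 29 = 0  t=1,i=13
  ###.. -> #   bit 28 = 1  t=1,i=6
  ##.## -> .   bit 27 = 0  t=1,i=14
  ##.#. -> #   bit 26 = 1  t=2,i=3
  ##..# -> .   bit 25 = 0  t=1,i=7
  ##... -> .   bit 24 = 0  t=0,i=0
  #.### -> #   bit 23 = 1  t=1,i=11
  #.##. -> .   bit 22 = 0  t=2,i=1
  #.#.# -> #   bit 21 = 1  t=0,i=17
  #.#.. -> .   bit 20 = 0  t=0,i=7
  #..## -> .   bit 19 = 0  t=1,i=3
  #..#. -> .   bit 18 = 0  t=0,i=14
  #...# -> #   bit 17 = 1  t=0,i=21
  #.... -> #   bit 16 = 1  t=0,i=1
  .#### -> .   bit 15 = 0  t=1,i=16
  .###. -> .   bit 14 = 0  t=1,i=5
  .##.# -> .   bit 13 = 0  t=2,i=2
  .##.. -> .   bit 12 = 0  t=0,i=24
  .#.## -> #   bit 11 = 1  t=1,i=10
  .#.#. -> #   bit 10 = 1  t=0,i=6
  .#..# -> #   bit 9 = 1  t=0,i=13
  .#... -> .   bit 8 = 0  t=0,i=8
  ..### -> #   bit 7 = 1  t=1,i=4
  ..##. -> #   bit 6 = 1  t=0,i=23
  ..#.# -> #   bit 5 = 1  t=0,i=5
  ..#.. -> #   bit 4 = 1  t=0,i=12
  ...## -> .   bit 3 = 0  t=0,i=22
  ...#. -> #   bit 2 = 1  t=0,i=4
  ....# -> .   bit 1 = 0  t=0,i=3
  ..... -> .   bit 0 = 0  t=0,i=2
  bits 10010100101000110000111011110100 = 2493714164

2493714164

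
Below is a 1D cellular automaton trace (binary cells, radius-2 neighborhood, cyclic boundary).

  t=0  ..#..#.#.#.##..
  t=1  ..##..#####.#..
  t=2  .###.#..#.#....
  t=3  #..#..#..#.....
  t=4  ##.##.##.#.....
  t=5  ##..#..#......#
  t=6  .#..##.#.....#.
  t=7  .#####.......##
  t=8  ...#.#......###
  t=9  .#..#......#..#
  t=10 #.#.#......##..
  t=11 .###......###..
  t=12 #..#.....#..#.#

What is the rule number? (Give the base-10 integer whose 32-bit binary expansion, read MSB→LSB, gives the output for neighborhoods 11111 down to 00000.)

  ##### -> #   bit 31 = 1  t=1,i=8
  ####. -> .   bit 30 = 0  t=1,i=9
  ###.# -> #   bit 29 = 1  t=1,i=10
  ###.. -> #   bit 28 = 1  t=5,i=1
  ##.## -> .   bit 27 = 0  t=4,i=2
  ##.#. -> .   bit 26 = 0  t=1,i=11
  ##..# -> .   bit 25 = 0  t=1,i=4
  ##... -> .   bit 24 = 0  t=0,i=13
  #.### -> .   bit 23 = 0  t=7,i=1
  #.##. -> .   bit 22 = 0  t=0,i=11
  #.#.# -> #   bit 21 = 1  t=0,i=7
  #.#.. -> .   bit 20 = 0  t=1,i=12
  #..## -> #   bit 19 = 1  t=1,i=5
  #..#. -> .   bit 18 = 0  t=0,i=4
  #...# -> #   bit 17 = 1  t=8,i=1
  #.... -> .   bit 16 = 0  t=0,i=14
  .#### -> .   bit 15 = 0  t=1,i=7
  .###. -> .   bit 14 = 0  t=2,i=2
  .##.# -> #   bit 13 = 1  t=4,i=1
  .##.. -> #   bit 12 = 1  t=0,i=12
  .#.## -> #   bit 11 = 1  t=0,i=10
  .#.#. -> #   bit 10 = 1  t=0,i=6
  .#..# -> #   bit 9 = 1  t=0,i=3
  .#... -> .   bit 8 = 0  t=1,i=13
  ..### -> .   bit 7 = 0  t=1,i=6
  ..##. -> #   bit 6 = 1  t=1,i=2
  ..#.# -> .   bit 5 = 0  t=0,i=5
  ..#.. -> #   bit 4 = 1  t=0,i=2
  ...## -> #   bit 3 = 1  t=1,i=1
  ...#. -> .   bit 2 = 0  t=0,i=1
  ....# -> .   bit 1 = 0  t=0,i=0
  ..... -> .   bit 0 = 0  t=2,i=13
  bits 10110000001010100011111001011000 = 2955558488

2955558488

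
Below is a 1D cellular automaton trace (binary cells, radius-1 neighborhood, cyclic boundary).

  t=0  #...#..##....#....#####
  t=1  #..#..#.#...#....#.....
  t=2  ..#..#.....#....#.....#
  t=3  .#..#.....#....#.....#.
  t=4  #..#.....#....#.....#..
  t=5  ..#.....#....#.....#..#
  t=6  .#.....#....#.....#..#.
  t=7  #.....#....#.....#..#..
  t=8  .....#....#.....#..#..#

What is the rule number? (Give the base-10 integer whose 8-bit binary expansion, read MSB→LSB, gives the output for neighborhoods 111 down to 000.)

66

  nb ###: next=.  (t=0,i=19, bit7=0)
  nb ##.: next=#  (t=0,i=0, bit6=1)
  nb #.#: next=.  (t=1,i=7, bit5=0)
  nb #..: next=.  (t=0,i=1, bit4=0)
  nb .##: next=.  (t=0,i=7, bit3=0)
  nb .#.: next=.  (t=0,i=4, bit2=0)
  nb ..#: next=#  (t=0,i=3, bit1=1)
  nb ...: next=.  (t=0,i=2, bit0=0)
  bits 01000010 = 66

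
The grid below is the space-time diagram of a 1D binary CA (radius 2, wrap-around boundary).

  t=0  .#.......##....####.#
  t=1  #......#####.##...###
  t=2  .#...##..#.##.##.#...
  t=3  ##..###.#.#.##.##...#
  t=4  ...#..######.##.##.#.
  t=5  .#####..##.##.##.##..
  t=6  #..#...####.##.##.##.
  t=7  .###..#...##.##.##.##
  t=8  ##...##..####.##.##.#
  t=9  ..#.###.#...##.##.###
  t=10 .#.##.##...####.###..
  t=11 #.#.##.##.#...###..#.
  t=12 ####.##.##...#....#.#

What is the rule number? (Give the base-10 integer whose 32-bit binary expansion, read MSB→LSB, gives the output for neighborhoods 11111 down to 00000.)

  [31] ##### => #  t=1,i=9
  [30] ####. => .  t=0,i=17
  [29] ###.# => #  t=0,i=18
  [28] ###.. => .  t=1,i=0
  [27] ##.## => #  t=1,i=12
  [26] ##.#. => #  t=0,i=19
  [25] ##..# => .  t=2,i=7
  [24] ##... => #  t=0,i=11
  [23] #.### => #  t=7,i=1
  [22] #.##. => .  t=1,i=13
  [21] #.#.# => #  t=0,i=20
  [20] #.#.. => .  t=0,i=1
  [19] #..## => #  t=3,i=3
  [18] #..#. => #  t=2,i=8
  [17] #...# => .  t=1,i=16
  [16] #.... => .  t=0,i=3
  [15] .#### => .  t=0,i=16
  [14] .###. => .  t=3,i=0
  [13] .##.# => #  t=2,i=12
  [12] .##.. => #  t=0,i=10
  [11] .#.## => #  t=2,i=10
  [10] .#.#. => #  t=0,i=0
  [9] .#..# => #  t=4,i=4
  [8] .#... => .  t=0,i=2
  [7] ..### => .  t=0,i=15
  [6] ..##. => #  t=0,i=9
  [5] ..#.# => .  t=2,i=9
  [4] ..#.. => #  t=2,i=1
  [3] ...## => #  t=0,i=8
  [2] ...#. => #  t=2,i=0
  [1] ....# => #  t=0,i=7
  [0] ..... => .  t=0,i=4
  bits 10101101101011000011111001011110 = 2913746526

2913746526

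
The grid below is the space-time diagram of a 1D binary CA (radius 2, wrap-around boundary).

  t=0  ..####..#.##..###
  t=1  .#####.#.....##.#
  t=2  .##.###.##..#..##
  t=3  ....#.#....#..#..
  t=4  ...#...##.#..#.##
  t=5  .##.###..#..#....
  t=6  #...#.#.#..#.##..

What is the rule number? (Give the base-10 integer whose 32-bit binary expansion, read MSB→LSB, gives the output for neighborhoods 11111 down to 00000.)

  nb #####: next=.  (t=1,i=3, bit31=0)
  nb ####.: next=#  (t=0,i=4, bit30=1)
  nb ###.#: next=#  (t=1,i=5, bit29=1)
  nb ###..: next=#  (t=0,i=5, bit28=1)
  nb ##.##: next=.  (t=2,i=0, bit27=0)
  nb ##.#.: next=#  (t=1,i=6, bit26=1)
  nb ##..#: next=.  (t=0,i=0, bit25=0)
  nb ##...: next=.  (t=4,i=0, bit24=0)
  nb #.###: next=#  (t=1,i=1, bit23=1)
  nb #.##.: next=.  (t=0,i=10, bit22=0)
  nb #.#.#: next=#  (t=1,i=16, bit21=1)
  nb #.#..: next=.  (t=1,i=7, bit20=0)
  nb #..##: next=#  (t=0,i=1, bit19=1)
  nb #..#.: next=#  (t=0,i=7, bit18=1)
  nb #...#: next=#  (t=4,i=1, bit17=1)
  nb #....: next=#  (t=1,i=9, bit16=1)
  nb .####: next=#  (t=0,i=3, bit15=1)
  nb .###.: next=.  (t=0,i=15, bit14=0)
  nb .##.#: next=.  (t=1,i=14, bit13=0)
  nb .##..: next=.  (t=0,i=11, bit12=0)
  nb .#.##: next=.  (t=0,i=9, bit11=0)
  nb .#.#.: next=.  (t=3,i=5, bit10=0)
  nb .#..#: next=.  (t=2,i=13, bit9=0)
  nb .#...: next=#  (t=1,i=8, bit8=1)
  nb ..###: next=#  (t=0,i=2, bit7=1)
  nb ..##.: next=.  (t=1,i=13, bit6=0)
  nb ..#.#: next=.  (t=0,i=8, bit5=0)
  nb ..#..: next=.  (t=2,i=12, bit4=0)
  nb ...##: next=#  (t=1,i=12, bit3=1)
  nb ...#.: next=#  (t=3,i=3, bit2=1)
  nb ....#: next=.  (t=1,i=11, bit1=0)
  nb .....: next=.  (t=1,i=10, bit0=0)
  bits 01110100101011111000000110001100 = 1957659020

1957659020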